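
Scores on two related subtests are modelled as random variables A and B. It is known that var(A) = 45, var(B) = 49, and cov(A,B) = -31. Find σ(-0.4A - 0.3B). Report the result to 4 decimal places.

var(-0.4A - 0.3B) = (-0.4)²·var(A) + (-0.3)²·var(B) + 2·(-0.4)·(-0.3)·cov(A,B)
= 0.16·45 + 0.09·49 + 0.24·-31 = 4.17
σ(-0.4A - 0.3B) = √4.17 ≈ 2.0421

2.0421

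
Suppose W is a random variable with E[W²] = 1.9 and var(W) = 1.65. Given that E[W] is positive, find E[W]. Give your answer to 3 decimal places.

0.500

(E[W])² = E[W²] − var(W) = 1.9 − 1.65 = 0.25
E[W] = √0.25 = 0.5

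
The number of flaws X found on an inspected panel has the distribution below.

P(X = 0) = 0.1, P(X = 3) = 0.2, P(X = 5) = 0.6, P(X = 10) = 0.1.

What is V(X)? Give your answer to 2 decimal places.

E[X] = (0)(0.1) + (3)(0.2) + (5)(0.6) + (10)(0.1) = 4.6
E[X²] = (0)²(0.1) + (3)²(0.2) + (5)²(0.6) + (10)²(0.1) = 26.8
V(X) = E[X²] − (E[X])² = 26.8 − (4.6)² = 5.64

5.64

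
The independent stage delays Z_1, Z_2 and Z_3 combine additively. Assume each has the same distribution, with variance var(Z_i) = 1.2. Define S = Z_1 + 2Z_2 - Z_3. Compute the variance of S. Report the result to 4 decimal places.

7.2000

By independence, var(S) = (1)²var(Z_1) + (2)²var(Z_2) + (-1)²var(Z_3)
= (1)²·1.2 + (2)²·1.2 + (-1)²·1.2 = 7.2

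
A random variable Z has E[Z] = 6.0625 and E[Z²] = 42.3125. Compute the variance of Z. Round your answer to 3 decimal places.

Var(Z) = 42.3125 − (6.0625)² = 5.55859375

5.559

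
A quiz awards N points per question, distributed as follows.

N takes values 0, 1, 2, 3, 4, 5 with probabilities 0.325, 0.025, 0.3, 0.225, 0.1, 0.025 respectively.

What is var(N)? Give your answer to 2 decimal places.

E[N] = (0)(0.325) + (1)(0.025) + (2)(0.3) + (3)(0.225) + (4)(0.1) + (5)(0.025) = 1.825
E[N²] = (0)²(0.325) + (1)²(0.025) + (2)²(0.3) + (3)²(0.225) + (4)²(0.1) + (5)²(0.025) = 5.475
var(N) = E[N²] − (E[N])² = 5.475 − (1.825)² = 2.144375

2.14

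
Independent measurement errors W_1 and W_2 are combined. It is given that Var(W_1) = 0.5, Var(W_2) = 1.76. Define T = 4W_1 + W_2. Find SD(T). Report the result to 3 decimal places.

By independence, Var(T) = (4)²Var(W_1) + (1)²Var(W_2)
= (4)²·0.5 + (1)²·1.76 = 9.76
SD(T) = √9.76 ≈ 3.124

3.124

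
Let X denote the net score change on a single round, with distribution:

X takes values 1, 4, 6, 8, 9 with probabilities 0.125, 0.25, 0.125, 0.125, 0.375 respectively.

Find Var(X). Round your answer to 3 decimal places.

E[X] = (1)(0.125) + (4)(0.25) + (6)(0.125) + (8)(0.125) + (9)(0.375) = 6.25
E[X²] = (1)²(0.125) + (4)²(0.25) + (6)²(0.125) + (8)²(0.125) + (9)²(0.375) = 47
Var(X) = E[X²] − (E[X])² = 47 − (6.25)² = 7.9375

7.938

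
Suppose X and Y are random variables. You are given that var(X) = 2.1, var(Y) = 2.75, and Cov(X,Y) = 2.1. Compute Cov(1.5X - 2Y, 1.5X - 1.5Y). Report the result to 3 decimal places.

1.950

Cov(1.5X - 2Y, 1.5X - 1.5Y) = (1.5)(1.5)var(X) + (-2)(-1.5)var(Y) + [(1.5)(-1.5) + (-2)(1.5)]Cov(X,Y)
= 2.25·2.1 + 3·2.75 + -5.25·2.1 = 1.95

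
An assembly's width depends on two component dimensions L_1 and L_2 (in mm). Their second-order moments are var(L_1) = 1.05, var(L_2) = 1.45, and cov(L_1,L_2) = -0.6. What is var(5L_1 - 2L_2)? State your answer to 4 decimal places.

var(5L_1 - 2L_2) = (5)²·var(L_1) + (-2)²·var(L_2) + 2·(5)·(-2)·cov(L_1,L_2)
= 25·1.05 + 4·1.45 + -20·-0.6 = 44.05

44.0500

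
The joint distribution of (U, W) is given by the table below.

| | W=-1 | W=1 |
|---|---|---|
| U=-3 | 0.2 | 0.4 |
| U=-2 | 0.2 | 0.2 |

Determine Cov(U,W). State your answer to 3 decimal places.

E[U] = -2.6,  E[W] = 0.2
E[UW] = -0.6
Cov(U,W) = E[UW] − E[U]E[W] = -0.6 − (-2.6)(0.2) = -0.08

-0.080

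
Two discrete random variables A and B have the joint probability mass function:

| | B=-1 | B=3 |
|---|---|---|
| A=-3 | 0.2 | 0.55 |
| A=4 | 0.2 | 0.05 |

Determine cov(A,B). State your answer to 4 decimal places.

-2.8000

E[A] = -1.25,  E[B] = 1.4
E[AB] = -4.55
cov(A,B) = E[AB] − E[A]E[B] = -4.55 − (-1.25)(1.4) = -2.8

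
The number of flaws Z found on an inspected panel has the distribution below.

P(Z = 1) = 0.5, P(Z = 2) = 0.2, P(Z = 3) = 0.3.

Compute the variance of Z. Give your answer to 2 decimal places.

E[Z] = (1)(0.5) + (2)(0.2) + (3)(0.3) = 1.8
E[Z²] = (1)²(0.5) + (2)²(0.2) + (3)²(0.3) = 4
var(Z) = E[Z²] − (E[Z])² = 4 − (1.8)² = 0.76

0.76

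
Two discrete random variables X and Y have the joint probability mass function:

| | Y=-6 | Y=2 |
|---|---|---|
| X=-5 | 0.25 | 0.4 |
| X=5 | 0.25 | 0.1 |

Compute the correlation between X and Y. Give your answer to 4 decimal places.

-0.3145

E[X] = -1.5,  E[Y] = -2
E[XY] = -3
Cov(X,Y) = E[XY] − E[X]E[Y] = -3 − (-1.5)(-2) = -6
Var(X) = 22.75,  Var(Y) = 16
ρ = -6 / √(22.75·16) ≈ -0.3145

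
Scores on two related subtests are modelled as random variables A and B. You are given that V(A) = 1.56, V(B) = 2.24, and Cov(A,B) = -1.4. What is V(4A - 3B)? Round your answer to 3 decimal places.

V(4A - 3B) = (4)²·V(A) + (-3)²·V(B) + 2·(4)·(-3)·Cov(A,B)
= 16·1.56 + 9·2.24 + -24·-1.4 = 78.72

78.720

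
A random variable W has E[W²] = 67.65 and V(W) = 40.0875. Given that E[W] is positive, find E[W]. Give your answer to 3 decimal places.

5.250

(E[W])² = E[W²] − V(W) = 67.65 − 40.0875 = 27.5625
E[W] = √27.5625 = 5.25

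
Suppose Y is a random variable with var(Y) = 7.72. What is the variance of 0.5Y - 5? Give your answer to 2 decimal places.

var(0.5Y - 5) = (0.5)²·var(Y) = 0.25·7.72 = 1.93

1.93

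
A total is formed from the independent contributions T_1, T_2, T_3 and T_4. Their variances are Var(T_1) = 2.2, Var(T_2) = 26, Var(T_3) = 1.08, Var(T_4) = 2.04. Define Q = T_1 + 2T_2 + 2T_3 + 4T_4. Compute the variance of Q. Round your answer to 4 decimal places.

143.1600

By independence, Var(Q) = (1)²Var(T_1) + (2)²Var(T_2) + (2)²Var(T_3) + (4)²Var(T_4)
= (1)²·2.2 + (2)²·26 + (2)²·1.08 + (4)²·2.04 = 143.16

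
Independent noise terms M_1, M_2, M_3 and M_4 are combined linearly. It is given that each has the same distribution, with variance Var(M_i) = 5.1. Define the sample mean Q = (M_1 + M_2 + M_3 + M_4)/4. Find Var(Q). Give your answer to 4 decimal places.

By independence, Var(Q) = (0.25)²Var(M_1) + (0.25)²Var(M_2) + (0.25)²Var(M_3) + (0.25)²Var(M_4)
= (0.25)²·5.1 + (0.25)²·5.1 + (0.25)²·5.1 + (0.25)²·5.1 = 1.275

1.2750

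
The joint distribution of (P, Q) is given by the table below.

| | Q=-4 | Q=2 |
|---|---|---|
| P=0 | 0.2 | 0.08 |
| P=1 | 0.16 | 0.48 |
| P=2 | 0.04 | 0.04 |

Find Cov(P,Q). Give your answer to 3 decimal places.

0.480

E[P] = 0.8,  E[Q] = -0.4
E[PQ] = 0.16
Cov(P,Q) = E[PQ] − E[P]E[Q] = 0.16 − (0.8)(-0.4) = 0.48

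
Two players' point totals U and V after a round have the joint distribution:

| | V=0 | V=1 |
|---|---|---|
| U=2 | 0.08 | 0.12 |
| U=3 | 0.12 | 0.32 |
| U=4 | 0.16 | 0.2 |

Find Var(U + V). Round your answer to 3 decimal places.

0.720

E[U] = 3.16,  E[V] = 0.64,  E[UV] = 2
Var(U) = 10.52 − (3.16)² = 0.5344;  Var(V) = 0.64 − (0.64)² = 0.2304
Cov(U,V) = 2 − (3.16)(0.64) = -0.0224
Var(U + V) = (1)²·0.5344 + (1)²·0.2304 + 2·(1)·(1)·-0.0224 = 0.72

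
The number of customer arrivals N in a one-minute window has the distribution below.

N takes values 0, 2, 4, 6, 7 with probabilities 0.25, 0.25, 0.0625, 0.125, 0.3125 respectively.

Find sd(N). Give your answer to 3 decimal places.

E[N] = (0)(0.25) + (2)(0.25) + (4)(0.0625) + (6)(0.125) + (7)(0.3125) = 3.6875
E[N²] = (0)²(0.25) + (2)²(0.25) + (4)²(0.0625) + (6)²(0.125) + (7)²(0.3125) = 21.8125
V(N) = E[N²] − (E[N])² = 21.8125 − (3.6875)² = 8.21484375
sd(N) = √8.21484375 ≈ 2.866

2.866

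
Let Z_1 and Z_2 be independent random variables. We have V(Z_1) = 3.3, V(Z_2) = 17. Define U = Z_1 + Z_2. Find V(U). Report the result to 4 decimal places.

20.3000

By independence, V(U) = (1)²V(Z_1) + (1)²V(Z_2)
= (1)²·3.3 + (1)²·17 = 20.3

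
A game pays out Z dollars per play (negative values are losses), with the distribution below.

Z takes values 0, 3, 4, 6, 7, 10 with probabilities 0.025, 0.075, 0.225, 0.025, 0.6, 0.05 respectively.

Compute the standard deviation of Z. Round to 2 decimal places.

E[Z] = (0)(0.025) + (3)(0.075) + (4)(0.225) + (6)(0.025) + (7)(0.6) + (10)(0.05) = 5.975
E[Z²] = (0)²(0.025) + (3)²(0.075) + (4)²(0.225) + (6)²(0.025) + (7)²(0.6) + (10)²(0.05) = 39.575
var(Z) = E[Z²] − (E[Z])² = 39.575 − (5.975)² = 3.874375
SD(Z) = √3.874375 ≈ 1.97

1.97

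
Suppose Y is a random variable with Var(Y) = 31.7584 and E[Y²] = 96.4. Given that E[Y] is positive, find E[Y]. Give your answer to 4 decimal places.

(E[Y])² = E[Y²] − Var(Y) = 96.4 − 31.7584 = 64.6416
E[Y] = √64.6416 = 8.04

8.0400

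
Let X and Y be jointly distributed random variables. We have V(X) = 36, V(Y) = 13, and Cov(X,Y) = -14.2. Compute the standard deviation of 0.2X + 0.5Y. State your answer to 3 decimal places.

1.360

V(0.2X + 0.5Y) = (0.2)²·V(X) + (0.5)²·V(Y) + 2·(0.2)·(0.5)·Cov(X,Y)
= 0.04·36 + 0.25·13 + 0.2·-14.2 = 1.85
σ(0.2X + 0.5Y) = √1.85 ≈ 1.360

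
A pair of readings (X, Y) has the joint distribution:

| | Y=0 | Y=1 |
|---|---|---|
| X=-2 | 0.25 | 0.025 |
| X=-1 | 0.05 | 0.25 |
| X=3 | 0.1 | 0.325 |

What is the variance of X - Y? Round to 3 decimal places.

4.444

E[X] = 0.425,  E[Y] = 0.6,  E[XY] = 0.675
V(X) = 5.225 − (0.425)² = 5.044375;  V(Y) = 0.6 − (0.6)² = 0.24
Cov(X,Y) = 0.675 − (0.425)(0.6) = 0.42
V(X - Y) = (1)²·5.044375 + (-1)²·0.24 + 2·(1)·(-1)·0.42 = 4.444375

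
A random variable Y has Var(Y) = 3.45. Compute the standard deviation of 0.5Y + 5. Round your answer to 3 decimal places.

0.929

Var(0.5Y + 5) = (0.5)²·3.45 = 0.8625
sd(0.5Y + 5) = √0.8625 ≈ 0.929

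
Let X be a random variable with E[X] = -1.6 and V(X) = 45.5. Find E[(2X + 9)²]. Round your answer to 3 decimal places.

215.640

E[2X + 9] = 2·-1.6 + 9 = 5.8
V(2X + 9) = (2)²·45.5 = 182
E[(2X + 9)²] = V((2X + 9)) + (E[(2X + 9)])² = 182 + (5.8)² = 215.64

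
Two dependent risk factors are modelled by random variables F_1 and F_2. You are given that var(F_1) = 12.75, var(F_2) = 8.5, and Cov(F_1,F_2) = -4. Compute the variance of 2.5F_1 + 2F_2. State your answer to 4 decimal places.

73.6875

var(2.5F_1 + 2F_2) = (2.5)²·var(F_1) + (2)²·var(F_2) + 2·(2.5)·(2)·Cov(F_1,F_2)
= 6.25·12.75 + 4·8.5 + 10·-4 = 73.6875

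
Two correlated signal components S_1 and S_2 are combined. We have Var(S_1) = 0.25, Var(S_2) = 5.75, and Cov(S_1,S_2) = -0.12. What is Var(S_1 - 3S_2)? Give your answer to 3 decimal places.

52.720

Var(S_1 - 3S_2) = (1)²·Var(S_1) + (-3)²·Var(S_2) + 2·(1)·(-3)·Cov(S_1,S_2)
= 1·0.25 + 9·5.75 + -6·-0.12 = 52.72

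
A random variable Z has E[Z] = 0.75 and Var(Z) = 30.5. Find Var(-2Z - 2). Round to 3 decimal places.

122.000

Var(-2Z - 2) = (-2)²·Var(Z) = 4·30.5 = 122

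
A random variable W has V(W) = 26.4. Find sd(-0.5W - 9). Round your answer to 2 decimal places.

2.57

V(-0.5W - 9) = (-0.5)²·26.4 = 6.6
sd(-0.5W - 9) = √6.6 ≈ 2.57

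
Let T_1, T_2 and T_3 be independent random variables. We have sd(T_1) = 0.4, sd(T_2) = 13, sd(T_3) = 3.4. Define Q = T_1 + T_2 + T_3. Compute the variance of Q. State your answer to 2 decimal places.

V(T_1) = 0.16, V(T_2) = 169, V(T_3) = 11.56
By independence, V(Q) = (1)²V(T_1) + (1)²V(T_2) + (1)²V(T_3)
= (1)²·0.16 + (1)²·169 + (1)²·11.56 = 180.72

180.72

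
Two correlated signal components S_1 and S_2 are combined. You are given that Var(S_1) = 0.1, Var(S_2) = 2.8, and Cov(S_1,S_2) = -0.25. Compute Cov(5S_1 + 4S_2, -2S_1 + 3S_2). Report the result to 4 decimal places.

30.8500

Cov(5S_1 + 4S_2, -2S_1 + 3S_2) = (5)(-2)Var(S_1) + (4)(3)Var(S_2) + [(5)(3) + (4)(-2)]Cov(S_1,S_2)
= -10·0.1 + 12·2.8 + 7·-0.25 = 30.85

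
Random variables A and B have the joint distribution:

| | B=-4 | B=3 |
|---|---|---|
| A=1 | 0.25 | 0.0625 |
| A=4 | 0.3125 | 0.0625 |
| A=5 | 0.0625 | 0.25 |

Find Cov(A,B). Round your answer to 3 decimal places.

E[A] = 3.375,  E[B] = -1.375
E[AB] = -2.5625
Cov(A,B) = E[AB] − E[A]E[B] = -2.5625 − (3.375)(-1.375) = 2.078125

2.078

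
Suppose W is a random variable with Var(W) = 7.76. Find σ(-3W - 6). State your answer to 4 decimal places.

Var(-3W - 6) = (-3)²·7.76 = 69.84
σ(-3W - 6) = √69.84 ≈ 8.3570

8.3570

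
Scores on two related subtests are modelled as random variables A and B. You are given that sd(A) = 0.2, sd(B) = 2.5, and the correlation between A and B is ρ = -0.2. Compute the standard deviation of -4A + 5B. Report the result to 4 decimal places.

Var(A) = (0.2)² = 0.04;  Var(B) = (2.5)² = 6.25
cov(A,B) = ρ·sd(A)·sd(B) = -0.2·0.2·2.5 = -0.1
Var(-4A + 5B) = (-4)²·Var(A) + (5)²·Var(B) + 2·(-4)·(5)·cov(A,B)
= 16·0.04 + 25·6.25 + -40·-0.1 = 160.89
sd(-4A + 5B) = √160.89 ≈ 12.6842

12.6842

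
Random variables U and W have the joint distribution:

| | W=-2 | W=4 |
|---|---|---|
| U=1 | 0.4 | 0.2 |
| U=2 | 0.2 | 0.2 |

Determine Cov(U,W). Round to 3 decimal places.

E[U] = 1.4,  E[W] = 0.4
E[UW] = 0.8
Cov(U,W) = E[UW] − E[U]E[W] = 0.8 − (1.4)(0.4) = 0.24

0.240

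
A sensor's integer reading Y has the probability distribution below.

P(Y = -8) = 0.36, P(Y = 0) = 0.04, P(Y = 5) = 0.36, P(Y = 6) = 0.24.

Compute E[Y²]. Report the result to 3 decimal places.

E[Y²] = (-8)²(0.36) + (0)²(0.04) + (5)²(0.36) + (6)²(0.24) = 40.68

40.680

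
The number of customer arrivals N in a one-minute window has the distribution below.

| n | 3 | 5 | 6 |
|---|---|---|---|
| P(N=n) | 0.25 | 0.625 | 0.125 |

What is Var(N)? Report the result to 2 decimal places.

0.98

E[N] = (3)(0.25) + (5)(0.625) + (6)(0.125) = 4.625
E[N²] = (3)²(0.25) + (5)²(0.625) + (6)²(0.125) = 22.375
Var(N) = E[N²] − (E[N])² = 22.375 − (4.625)² = 0.984375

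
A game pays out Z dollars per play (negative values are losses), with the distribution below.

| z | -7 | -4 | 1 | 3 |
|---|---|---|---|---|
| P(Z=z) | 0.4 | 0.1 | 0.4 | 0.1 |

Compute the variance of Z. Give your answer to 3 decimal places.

16.250

E[Z] = (-7)(0.4) + (-4)(0.1) + (1)(0.4) + (3)(0.1) = -2.5
E[Z²] = (-7)²(0.4) + (-4)²(0.1) + (1)²(0.4) + (3)²(0.1) = 22.5
Var(Z) = E[Z²] − (E[Z])² = 22.5 − (-2.5)² = 16.25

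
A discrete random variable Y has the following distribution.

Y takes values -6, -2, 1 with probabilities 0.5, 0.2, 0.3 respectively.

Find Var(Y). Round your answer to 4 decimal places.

E[Y] = (-6)(0.5) + (-2)(0.2) + (1)(0.3) = -3.1
E[Y²] = (-6)²(0.5) + (-2)²(0.2) + (1)²(0.3) = 19.1
Var(Y) = E[Y²] − (E[Y])² = 19.1 − (-3.1)² = 9.49

9.4900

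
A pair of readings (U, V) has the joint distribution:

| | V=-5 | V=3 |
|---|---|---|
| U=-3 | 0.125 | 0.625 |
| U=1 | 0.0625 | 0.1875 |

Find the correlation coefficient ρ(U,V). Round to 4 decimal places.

-0.0925

E[U] = -2,  E[V] = 1.5
E[UV] = -3.5
cov(U,V) = E[UV] − E[U]E[V] = -3.5 − (-2)(1.5) = -0.5
var(U) = 3,  var(V) = 9.75
ρ = -0.5 / √(3·9.75) ≈ -0.0925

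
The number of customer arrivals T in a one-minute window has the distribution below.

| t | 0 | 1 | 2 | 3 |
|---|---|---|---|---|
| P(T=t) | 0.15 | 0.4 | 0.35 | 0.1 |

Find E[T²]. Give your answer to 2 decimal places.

2.70

E[T²] = (0)²(0.15) + (1)²(0.4) + (2)²(0.35) + (3)²(0.1) = 2.7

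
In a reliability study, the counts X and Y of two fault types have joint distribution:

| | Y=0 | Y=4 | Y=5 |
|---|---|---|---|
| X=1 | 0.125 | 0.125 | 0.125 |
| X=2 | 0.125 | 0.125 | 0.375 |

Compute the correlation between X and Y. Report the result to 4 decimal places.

E[X] = 1.625,  E[Y] = 3.5
E[XY] = 5.875
Cov(X,Y) = E[XY] − E[X]E[Y] = 5.875 − (1.625)(3.5) = 0.1875
Var(X) = 0.234375,  Var(Y) = 4.25
ρ = 0.1875 / √(0.234375·4.25) ≈ 0.1879

0.1879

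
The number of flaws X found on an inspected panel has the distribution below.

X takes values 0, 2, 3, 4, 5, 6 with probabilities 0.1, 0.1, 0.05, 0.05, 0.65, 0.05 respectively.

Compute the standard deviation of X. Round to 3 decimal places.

E[X] = (0)(0.1) + (2)(0.1) + (3)(0.05) + (4)(0.05) + (5)(0.65) + (6)(0.05) = 4.1
E[X²] = (0)²(0.1) + (2)²(0.1) + (3)²(0.05) + (4)²(0.05) + (5)²(0.65) + (6)²(0.05) = 19.7
Var(X) = E[X²] − (E[X])² = 19.7 − (4.1)² = 2.89
SD(X) = √2.89 ≈ 1.700

1.700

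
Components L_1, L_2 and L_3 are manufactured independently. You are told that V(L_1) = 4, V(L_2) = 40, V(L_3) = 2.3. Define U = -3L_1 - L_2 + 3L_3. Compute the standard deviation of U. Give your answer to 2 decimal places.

9.83

By independence, V(U) = (-3)²V(L_1) + (-1)²V(L_2) + (3)²V(L_3)
= (-3)²·4 + (-1)²·40 + (3)²·2.3 = 96.7
σ(U) = √96.7 ≈ 9.83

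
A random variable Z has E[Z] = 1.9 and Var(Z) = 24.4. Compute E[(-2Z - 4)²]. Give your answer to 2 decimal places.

E[-2Z - 4] = -2·1.9 − 4 = -7.8
Var(-2Z - 4) = (-2)²·24.4 = 97.6
E[(-2Z - 4)²] = Var((-2Z - 4)) + (E[(-2Z - 4)])² = 97.6 + (-7.8)² = 158.44

158.44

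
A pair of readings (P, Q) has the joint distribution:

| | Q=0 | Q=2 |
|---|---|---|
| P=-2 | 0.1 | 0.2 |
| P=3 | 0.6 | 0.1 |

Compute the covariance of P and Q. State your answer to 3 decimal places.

E[P] = 1.5,  E[Q] = 0.6
E[PQ] = -0.2
Cov(P,Q) = E[PQ] − E[P]E[Q] = -0.2 − (1.5)(0.6) = -1.1

-1.100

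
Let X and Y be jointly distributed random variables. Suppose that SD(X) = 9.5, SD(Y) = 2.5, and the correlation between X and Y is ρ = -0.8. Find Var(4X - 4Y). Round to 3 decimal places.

Var(X) = (9.5)² = 90.25;  Var(Y) = (2.5)² = 6.25
Cov(X,Y) = ρ·SD(X)·SD(Y) = -0.8·9.5·2.5 = -19
Var(4X - 4Y) = (4)²·Var(X) + (-4)²·Var(Y) + 2·(4)·(-4)·Cov(X,Y)
= 16·90.25 + 16·6.25 + -32·-19 = 2152

2152.000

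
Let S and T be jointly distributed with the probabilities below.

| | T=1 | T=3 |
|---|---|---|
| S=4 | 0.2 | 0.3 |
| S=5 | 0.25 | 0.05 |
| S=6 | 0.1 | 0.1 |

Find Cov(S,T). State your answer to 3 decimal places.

E[S] = 4.7,  E[T] = 1.9
E[ST] = 8.8
Cov(S,T) = E[ST] − E[S]E[T] = 8.8 − (4.7)(1.9) = -0.13

-0.130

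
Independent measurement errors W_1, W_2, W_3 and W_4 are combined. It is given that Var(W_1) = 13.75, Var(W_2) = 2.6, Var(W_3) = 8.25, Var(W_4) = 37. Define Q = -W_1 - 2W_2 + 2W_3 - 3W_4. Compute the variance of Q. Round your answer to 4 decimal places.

390.1500

By independence, Var(Q) = (-1)²Var(W_1) + (-2)²Var(W_2) + (2)²Var(W_3) + (-3)²Var(W_4)
= (-1)²·13.75 + (-2)²·2.6 + (2)²·8.25 + (-3)²·37 = 390.15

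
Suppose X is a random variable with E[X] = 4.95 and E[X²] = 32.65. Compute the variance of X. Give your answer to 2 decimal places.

Var(X) = 32.65 − (4.95)² = 8.1475

8.15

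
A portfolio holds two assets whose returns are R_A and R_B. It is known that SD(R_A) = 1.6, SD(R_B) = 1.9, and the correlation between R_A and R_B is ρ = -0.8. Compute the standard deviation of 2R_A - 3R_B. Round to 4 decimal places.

8.4802

V(R_A) = (1.6)² = 2.56;  V(R_B) = (1.9)² = 3.61
Cov(R_A,R_B) = ρ·SD(R_A)·SD(R_B) = -0.8·1.6·1.9 = -2.432
V(2R_A - 3R_B) = (2)²·V(R_A) + (-3)²·V(R_B) + 2·(2)·(-3)·Cov(R_A,R_B)
= 4·2.56 + 9·3.61 + -12·-2.432 = 71.914
SD(2R_A - 3R_B) = √71.914 ≈ 8.4802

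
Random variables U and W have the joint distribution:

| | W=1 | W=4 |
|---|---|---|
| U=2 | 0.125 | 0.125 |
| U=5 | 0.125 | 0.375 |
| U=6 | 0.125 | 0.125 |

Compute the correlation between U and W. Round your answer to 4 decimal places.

0.0861

E[U] = 4.5,  E[W] = 2.875
E[UW] = 13.125
cov(U,W) = E[UW] − E[U]E[W] = 13.125 − (4.5)(2.875) = 0.1875
V(U) = 2.25,  V(W) = 2.109375
ρ = 0.1875 / √(2.25·2.109375) ≈ 0.0861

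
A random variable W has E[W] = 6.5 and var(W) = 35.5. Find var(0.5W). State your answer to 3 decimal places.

8.875

var(0.5W) = (0.5)²·var(W) = 0.25·35.5 = 8.875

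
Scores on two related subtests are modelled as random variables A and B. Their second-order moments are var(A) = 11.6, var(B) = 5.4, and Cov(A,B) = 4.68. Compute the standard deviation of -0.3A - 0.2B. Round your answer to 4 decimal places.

var(-0.3A - 0.2B) = (-0.3)²·var(A) + (-0.2)²·var(B) + 2·(-0.3)·(-0.2)·Cov(A,B)
= 0.09·11.6 + 0.04·5.4 + 0.12·4.68 = 1.8216
σ(-0.3A - 0.2B) = √1.8216 ≈ 1.3497

1.3497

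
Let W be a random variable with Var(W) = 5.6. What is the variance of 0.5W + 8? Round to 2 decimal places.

1.40

Var(0.5W + 8) = (0.5)²·Var(W) = 0.25·5.6 = 1.4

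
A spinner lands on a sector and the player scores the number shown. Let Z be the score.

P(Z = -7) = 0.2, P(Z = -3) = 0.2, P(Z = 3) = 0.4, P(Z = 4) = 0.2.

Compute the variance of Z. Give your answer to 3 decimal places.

18.400

E[Z] = (-7)(0.2) + (-3)(0.2) + (3)(0.4) + (4)(0.2) = 0
E[Z²] = (-7)²(0.2) + (-3)²(0.2) + (3)²(0.4) + (4)²(0.2) = 18.4
Var(Z) = E[Z²] − (E[Z])² = 18.4 − (0)² = 18.4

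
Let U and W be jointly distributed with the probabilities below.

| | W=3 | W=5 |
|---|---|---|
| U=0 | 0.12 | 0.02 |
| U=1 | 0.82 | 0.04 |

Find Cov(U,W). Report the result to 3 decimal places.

E[U] = 0.86,  E[W] = 3.12
E[UW] = 2.66
Cov(U,W) = E[UW] − E[U]E[W] = 2.66 − (0.86)(3.12) = -0.0232

-0.023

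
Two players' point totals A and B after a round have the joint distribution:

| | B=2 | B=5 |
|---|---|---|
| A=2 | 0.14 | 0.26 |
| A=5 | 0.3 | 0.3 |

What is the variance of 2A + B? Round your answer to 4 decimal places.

9.5616

E[A] = 3.8,  E[B] = 3.68,  E[AB] = 13.66
Var(A) = 16.6 − (3.8)² = 2.16;  Var(B) = 15.76 − (3.68)² = 2.2176
Cov(A,B) = 13.66 − (3.8)(3.68) = -0.324
Var(2A + B) = (2)²·2.16 + (1)²·2.2176 + 2·(2)·(1)·-0.324 = 9.5616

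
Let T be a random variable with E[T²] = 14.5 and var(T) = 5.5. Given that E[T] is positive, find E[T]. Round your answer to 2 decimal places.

(E[T])² = E[T²] − var(T) = 14.5 − 5.5 = 9
E[T] = √9 = 3

3.00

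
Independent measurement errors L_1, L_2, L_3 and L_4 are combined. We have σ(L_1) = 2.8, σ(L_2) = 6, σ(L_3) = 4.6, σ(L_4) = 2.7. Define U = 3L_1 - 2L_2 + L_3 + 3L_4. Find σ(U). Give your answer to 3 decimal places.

var(L_1) = 7.84, var(L_2) = 36, var(L_3) = 21.16, var(L_4) = 7.29
By independence, var(U) = (3)²var(L_1) + (-2)²var(L_2) + (1)²var(L_3) + (3)²var(L_4)
= (3)²·7.84 + (-2)²·36 + (1)²·21.16 + (3)²·7.29 = 301.33
σ(U) = √301.33 ≈ 17.359

17.359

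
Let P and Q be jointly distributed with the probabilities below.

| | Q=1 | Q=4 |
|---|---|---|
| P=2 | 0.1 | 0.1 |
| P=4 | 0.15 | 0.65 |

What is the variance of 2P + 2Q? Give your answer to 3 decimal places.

11.710

E[P] = 3.6,  E[Q] = 3.25,  E[PQ] = 12
Var(P) = 13.6 − (3.6)² = 0.64;  Var(Q) = 12.25 − (3.25)² = 1.6875
Cov(P,Q) = 12 − (3.6)(3.25) = 0.3
Var(2P + 2Q) = (2)²·0.64 + (2)²·1.6875 + 2·(2)·(2)·0.3 = 11.71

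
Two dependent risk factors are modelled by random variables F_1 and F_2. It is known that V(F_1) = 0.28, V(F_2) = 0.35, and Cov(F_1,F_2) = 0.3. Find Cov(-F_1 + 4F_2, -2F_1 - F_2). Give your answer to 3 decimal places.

Cov(-F_1 + 4F_2, -2F_1 - F_2) = (-1)(-2)V(F_1) + (4)(-1)V(F_2) + [(-1)(-1) + (4)(-2)]Cov(F_1,F_2)
= 2·0.28 + -4·0.35 + -7·0.3 = -2.94

-2.940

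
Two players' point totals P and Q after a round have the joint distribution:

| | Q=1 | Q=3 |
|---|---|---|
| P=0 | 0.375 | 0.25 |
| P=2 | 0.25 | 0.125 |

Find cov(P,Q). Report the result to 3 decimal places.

-0.063

E[P] = 0.75,  E[Q] = 1.75
E[PQ] = 1.25
cov(P,Q) = E[PQ] − E[P]E[Q] = 1.25 − (0.75)(1.75) = -0.0625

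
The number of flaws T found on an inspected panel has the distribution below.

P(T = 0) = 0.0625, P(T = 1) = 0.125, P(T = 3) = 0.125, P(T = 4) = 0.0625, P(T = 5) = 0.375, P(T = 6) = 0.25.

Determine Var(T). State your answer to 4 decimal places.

3.6094

E[T] = (0)(0.0625) + (1)(0.125) + (3)(0.125) + (4)(0.0625) + (5)(0.375) + (6)(0.25) = 4.125
E[T²] = (0)²(0.0625) + (1)²(0.125) + (3)²(0.125) + (4)²(0.0625) + (5)²(0.375) + (6)²(0.25) = 20.625
Var(T) = E[T²] − (E[T])² = 20.625 − (4.125)² = 3.609375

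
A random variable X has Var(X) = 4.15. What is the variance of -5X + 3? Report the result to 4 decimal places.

Var(-5X + 3) = (-5)²·Var(X) = 25·4.15 = 103.75

103.7500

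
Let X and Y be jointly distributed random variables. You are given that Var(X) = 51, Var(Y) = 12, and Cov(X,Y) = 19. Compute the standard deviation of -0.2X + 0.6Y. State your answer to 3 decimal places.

Var(-0.2X + 0.6Y) = (-0.2)²·Var(X) + (0.6)²·Var(Y) + 2·(-0.2)·(0.6)·Cov(X,Y)
= 0.04·51 + 0.36·12 + -0.24·19 = 1.8
SD(-0.2X + 0.6Y) = √1.8 ≈ 1.342

1.342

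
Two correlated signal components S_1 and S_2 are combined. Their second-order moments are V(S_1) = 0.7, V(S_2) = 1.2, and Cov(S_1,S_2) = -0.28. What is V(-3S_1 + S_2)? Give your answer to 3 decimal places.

9.180

V(-3S_1 + S_2) = (-3)²·V(S_1) + (1)²·V(S_2) + 2·(-3)·(1)·Cov(S_1,S_2)
= 9·0.7 + 1·1.2 + -6·-0.28 = 9.18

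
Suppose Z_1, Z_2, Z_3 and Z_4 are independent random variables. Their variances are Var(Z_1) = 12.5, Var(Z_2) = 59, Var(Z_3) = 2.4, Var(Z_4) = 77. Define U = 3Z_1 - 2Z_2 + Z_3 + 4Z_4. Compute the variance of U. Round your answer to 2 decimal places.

1582.90

By independence, Var(U) = (3)²Var(Z_1) + (-2)²Var(Z_2) + (1)²Var(Z_3) + (4)²Var(Z_4)
= (3)²·12.5 + (-2)²·59 + (1)²·2.4 + (4)²·77 = 1582.9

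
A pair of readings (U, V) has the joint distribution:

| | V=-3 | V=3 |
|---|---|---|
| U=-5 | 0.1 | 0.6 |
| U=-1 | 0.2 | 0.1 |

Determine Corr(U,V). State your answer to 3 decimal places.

-0.524

E[U] = -3.8,  E[V] = 1.2
E[UV] = -7.2
cov(U,V) = E[UV] − E[U]E[V] = -7.2 − (-3.8)(1.2) = -2.64
var(U) = 3.36,  var(V) = 7.56
ρ = -2.64 / √(3.36·7.56) ≈ -0.524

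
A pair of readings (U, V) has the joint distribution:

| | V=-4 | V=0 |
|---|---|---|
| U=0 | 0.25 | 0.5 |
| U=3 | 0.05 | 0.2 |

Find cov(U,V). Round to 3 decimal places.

E[U] = 0.75,  E[V] = -1.2
E[UV] = -0.6
cov(U,V) = E[UV] − E[U]E[V] = -0.6 − (0.75)(-1.2) = 0.3

0.300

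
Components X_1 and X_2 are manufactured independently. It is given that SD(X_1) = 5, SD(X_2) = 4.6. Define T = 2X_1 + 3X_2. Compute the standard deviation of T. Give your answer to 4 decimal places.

17.0423

Var(X_1) = 25, Var(X_2) = 21.16
By independence, Var(T) = (2)²Var(X_1) + (3)²Var(X_2)
= (2)²·25 + (3)²·21.16 = 290.44
SD(T) = √290.44 ≈ 17.0423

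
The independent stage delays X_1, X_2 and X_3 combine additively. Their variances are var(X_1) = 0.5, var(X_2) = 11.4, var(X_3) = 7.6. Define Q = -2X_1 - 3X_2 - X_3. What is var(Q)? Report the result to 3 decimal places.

112.200

By independence, var(Q) = (-2)²var(X_1) + (-3)²var(X_2) + (-1)²var(X_3)
= (-2)²·0.5 + (-3)²·11.4 + (-1)²·7.6 = 112.2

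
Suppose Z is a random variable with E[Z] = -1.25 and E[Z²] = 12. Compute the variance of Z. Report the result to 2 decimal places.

10.44

Var(Z) = 12 − (-1.25)² = 10.4375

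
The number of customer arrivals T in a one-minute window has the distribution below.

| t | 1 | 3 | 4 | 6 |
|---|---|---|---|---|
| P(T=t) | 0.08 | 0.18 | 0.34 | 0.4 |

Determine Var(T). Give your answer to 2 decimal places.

2.36

E[T] = (1)(0.08) + (3)(0.18) + (4)(0.34) + (6)(0.4) = 4.38
E[T²] = (1)²(0.08) + (3)²(0.18) + (4)²(0.34) + (6)²(0.4) = 21.54
Var(T) = E[T²] − (E[T])² = 21.54 − (4.38)² = 2.3556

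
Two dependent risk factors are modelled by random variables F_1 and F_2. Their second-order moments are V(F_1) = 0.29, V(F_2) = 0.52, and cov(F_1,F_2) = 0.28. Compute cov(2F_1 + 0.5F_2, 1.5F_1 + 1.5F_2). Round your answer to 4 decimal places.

cov(2F_1 + 0.5F_2, 1.5F_1 + 1.5F_2) = (2)(1.5)V(F_1) + (0.5)(1.5)V(F_2) + [(2)(1.5) + (0.5)(1.5)]cov(F_1,F_2)
= 3·0.29 + 0.75·0.52 + 3.75·0.28 = 2.31

2.3100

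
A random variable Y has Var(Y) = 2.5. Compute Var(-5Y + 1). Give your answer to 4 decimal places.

62.5000

Var(-5Y + 1) = (-5)²·Var(Y) = 25·2.5 = 62.5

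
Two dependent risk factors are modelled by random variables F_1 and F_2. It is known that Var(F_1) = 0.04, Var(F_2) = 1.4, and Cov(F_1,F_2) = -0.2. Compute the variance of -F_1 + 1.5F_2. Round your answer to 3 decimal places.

3.790

Var(-F_1 + 1.5F_2) = (-1)²·Var(F_1) + (1.5)²·Var(F_2) + 2·(-1)·(1.5)·Cov(F_1,F_2)
= 1·0.04 + 2.25·1.4 + -3·-0.2 = 3.79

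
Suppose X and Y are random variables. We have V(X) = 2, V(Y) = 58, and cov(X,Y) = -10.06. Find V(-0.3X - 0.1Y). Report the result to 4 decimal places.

0.1564

V(-0.3X - 0.1Y) = (-0.3)²·V(X) + (-0.1)²·V(Y) + 2·(-0.3)·(-0.1)·cov(X,Y)
= 0.09·2 + 0.01·58 + 0.06·-10.06 = 0.1564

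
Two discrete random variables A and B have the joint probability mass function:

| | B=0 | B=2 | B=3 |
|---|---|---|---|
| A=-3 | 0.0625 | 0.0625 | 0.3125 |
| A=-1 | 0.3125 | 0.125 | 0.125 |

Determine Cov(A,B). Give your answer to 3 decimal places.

E[A] = -1.875,  E[B] = 1.6875
E[AB] = -3.8125
Cov(A,B) = E[AB] − E[A]E[B] = -3.8125 − (-1.875)(1.6875) = -0.6484375

-0.648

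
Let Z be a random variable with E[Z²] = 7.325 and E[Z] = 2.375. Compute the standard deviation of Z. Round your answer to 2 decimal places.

Var(Z) = 7.325 − (2.375)² = 1.684375
σ(Z) = √1.684375 ≈ 1.30

1.30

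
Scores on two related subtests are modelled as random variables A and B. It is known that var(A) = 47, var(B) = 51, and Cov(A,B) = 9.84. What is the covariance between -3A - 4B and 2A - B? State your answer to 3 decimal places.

-127.200

Cov(-3A - 4B, 2A - B) = (-3)(2)var(A) + (-4)(-1)var(B) + [(-3)(-1) + (-4)(2)]Cov(A,B)
= -6·47 + 4·51 + -5·9.84 = -127.2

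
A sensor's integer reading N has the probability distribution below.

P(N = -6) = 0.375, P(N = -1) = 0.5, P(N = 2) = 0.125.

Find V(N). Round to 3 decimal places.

8.250

E[N] = (-6)(0.375) + (-1)(0.5) + (2)(0.125) = -2.5
E[N²] = (-6)²(0.375) + (-1)²(0.5) + (2)²(0.125) = 14.5
V(N) = E[N²] − (E[N])² = 14.5 − (-2.5)² = 8.25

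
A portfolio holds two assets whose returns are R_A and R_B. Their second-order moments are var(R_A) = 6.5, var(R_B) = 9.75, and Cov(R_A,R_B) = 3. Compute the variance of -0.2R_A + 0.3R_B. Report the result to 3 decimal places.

0.778

var(-0.2R_A + 0.3R_B) = (-0.2)²·var(R_A) + (0.3)²·var(R_B) + 2·(-0.2)·(0.3)·Cov(R_A,R_B)
= 0.04·6.5 + 0.09·9.75 + -0.12·3 = 0.7775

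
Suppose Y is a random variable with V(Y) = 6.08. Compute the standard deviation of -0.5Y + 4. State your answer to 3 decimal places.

1.233

V(-0.5Y + 4) = (-0.5)²·6.08 = 1.52
SD(-0.5Y + 4) = √1.52 ≈ 1.233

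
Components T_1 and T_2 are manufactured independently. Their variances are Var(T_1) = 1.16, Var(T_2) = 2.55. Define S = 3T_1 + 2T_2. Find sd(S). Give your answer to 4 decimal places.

4.5431

By independence, Var(S) = (3)²Var(T_1) + (2)²Var(T_2)
= (3)²·1.16 + (2)²·2.55 = 20.64
sd(S) = √20.64 ≈ 4.5431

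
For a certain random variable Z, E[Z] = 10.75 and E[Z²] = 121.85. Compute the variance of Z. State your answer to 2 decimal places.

Var(Z) = 121.85 − (10.75)² = 6.2875

6.29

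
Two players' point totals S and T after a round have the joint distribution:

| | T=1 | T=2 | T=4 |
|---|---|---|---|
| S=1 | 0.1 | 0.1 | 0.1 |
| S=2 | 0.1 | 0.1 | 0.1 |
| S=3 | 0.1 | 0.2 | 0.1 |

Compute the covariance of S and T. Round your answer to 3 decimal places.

-0.030

E[S] = 2.1,  E[T] = 2.3
E[ST] = 4.8
Cov(S,T) = E[ST] − E[S]E[T] = 4.8 − (2.1)(2.3) = -0.03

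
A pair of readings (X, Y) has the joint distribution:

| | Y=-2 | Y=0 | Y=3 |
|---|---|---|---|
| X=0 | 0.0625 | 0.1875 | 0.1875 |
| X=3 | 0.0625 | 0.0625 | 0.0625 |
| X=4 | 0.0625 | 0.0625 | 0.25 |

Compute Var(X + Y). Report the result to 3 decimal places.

8.152

E[X] = 2.0625,  E[Y] = 1.125,  E[XY] = 2.6875
Var(X) = 7.6875 − (2.0625)² = 3.43359375;  Var(Y) = 5.25 − (1.125)² = 3.984375
cov(X,Y) = 2.6875 − (2.0625)(1.125) = 0.3671875
Var(X + Y) = (1)²·3.43359375 + (1)²·3.984375 + 2·(1)·(1)·0.3671875 = 8.15234375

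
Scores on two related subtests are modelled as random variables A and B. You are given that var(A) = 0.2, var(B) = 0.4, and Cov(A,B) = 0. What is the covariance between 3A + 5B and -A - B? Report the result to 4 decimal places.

-2.6000

Cov(3A + 5B, -A - B) = (3)(-1)var(A) + (5)(-1)var(B) + [(3)(-1) + (5)(-1)]Cov(A,B)
= -3·0.2 + -5·0.4 + -8·0 = -2.6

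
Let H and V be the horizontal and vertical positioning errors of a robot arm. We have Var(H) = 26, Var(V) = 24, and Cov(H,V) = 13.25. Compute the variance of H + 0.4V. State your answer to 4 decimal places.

40.4400

Var(H + 0.4V) = (1)²·Var(H) + (0.4)²·Var(V) + 2·(1)·(0.4)·Cov(H,V)
= 1·26 + 0.16·24 + 0.8·13.25 = 40.44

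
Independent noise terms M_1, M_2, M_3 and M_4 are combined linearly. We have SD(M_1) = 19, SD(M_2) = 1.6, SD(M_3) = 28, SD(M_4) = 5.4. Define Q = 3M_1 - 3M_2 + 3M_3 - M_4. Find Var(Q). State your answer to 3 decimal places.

10357.200

Var(M_1) = 361, Var(M_2) = 2.56, Var(M_3) = 784, Var(M_4) = 29.16
By independence, Var(Q) = (3)²Var(M_1) + (-3)²Var(M_2) + (3)²Var(M_3) + (-1)²Var(M_4)
= (3)²·361 + (-3)²·2.56 + (3)²·784 + (-1)²·29.16 = 10357.2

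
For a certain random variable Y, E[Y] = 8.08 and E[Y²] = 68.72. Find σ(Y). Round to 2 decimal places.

1.85

var(Y) = 68.72 − (8.08)² = 3.4336
σ(Y) = √3.4336 ≈ 1.85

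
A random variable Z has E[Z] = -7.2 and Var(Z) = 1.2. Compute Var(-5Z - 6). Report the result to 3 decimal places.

30.000

Var(-5Z - 6) = (-5)²·Var(Z) = 25·1.2 = 30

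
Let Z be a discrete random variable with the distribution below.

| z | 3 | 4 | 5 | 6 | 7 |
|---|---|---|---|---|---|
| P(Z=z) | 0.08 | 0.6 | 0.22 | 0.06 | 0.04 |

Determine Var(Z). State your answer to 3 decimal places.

E[Z] = (3)(0.08) + (4)(0.6) + (5)(0.22) + (6)(0.06) + (7)(0.04) = 4.38
E[Z²] = (3)²(0.08) + (4)²(0.6) + (5)²(0.22) + (6)²(0.06) + (7)²(0.04) = 19.94
Var(Z) = E[Z²] − (E[Z])² = 19.94 − (4.38)² = 0.7556

0.756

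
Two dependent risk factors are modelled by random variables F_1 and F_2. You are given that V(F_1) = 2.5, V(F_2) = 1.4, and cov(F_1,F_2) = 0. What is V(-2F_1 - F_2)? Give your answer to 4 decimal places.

V(-2F_1 - F_2) = (-2)²·V(F_1) + (-1)²·V(F_2) + 2·(-2)·(-1)·cov(F_1,F_2)
= 4·2.5 + 1·1.4 + 4·0 = 11.4

11.4000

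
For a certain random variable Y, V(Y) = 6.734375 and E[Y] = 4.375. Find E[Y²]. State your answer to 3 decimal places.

25.875

E[Y²] = V(Y) + (E[Y])² = 6.734375 + (4.375)² = 25.875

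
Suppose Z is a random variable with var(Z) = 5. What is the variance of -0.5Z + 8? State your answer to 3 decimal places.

var(-0.5Z + 8) = (-0.5)²·var(Z) = 0.25·5 = 1.25

1.250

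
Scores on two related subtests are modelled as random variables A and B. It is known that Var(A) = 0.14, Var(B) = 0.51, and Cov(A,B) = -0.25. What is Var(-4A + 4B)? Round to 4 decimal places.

18.4000

Var(-4A + 4B) = (-4)²·Var(A) + (4)²·Var(B) + 2·(-4)·(4)·Cov(A,B)
= 16·0.14 + 16·0.51 + -32·-0.25 = 18.4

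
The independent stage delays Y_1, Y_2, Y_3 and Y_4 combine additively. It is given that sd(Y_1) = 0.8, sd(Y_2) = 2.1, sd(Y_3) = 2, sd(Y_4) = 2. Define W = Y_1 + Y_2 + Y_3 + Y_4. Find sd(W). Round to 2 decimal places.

3.61

var(Y_1) = 0.64, var(Y_2) = 4.41, var(Y_3) = 4, var(Y_4) = 4
By independence, var(W) = (1)²var(Y_1) + (1)²var(Y_2) + (1)²var(Y_3) + (1)²var(Y_4)
= (1)²·0.64 + (1)²·4.41 + (1)²·4 + (1)²·4 = 13.05
sd(W) = √13.05 ≈ 3.61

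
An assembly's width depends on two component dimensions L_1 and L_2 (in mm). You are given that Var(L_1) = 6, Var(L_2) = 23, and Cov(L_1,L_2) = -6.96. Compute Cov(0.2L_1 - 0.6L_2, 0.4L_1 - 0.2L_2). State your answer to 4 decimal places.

Cov(0.2L_1 - 0.6L_2, 0.4L_1 - 0.2L_2) = (0.2)(0.4)Var(L_1) + (-0.6)(-0.2)Var(L_2) + [(0.2)(-0.2) + (-0.6)(0.4)]Cov(L_1,L_2)
= 0.08·6 + 0.12·23 + -0.28·-6.96 = 5.1888

5.1888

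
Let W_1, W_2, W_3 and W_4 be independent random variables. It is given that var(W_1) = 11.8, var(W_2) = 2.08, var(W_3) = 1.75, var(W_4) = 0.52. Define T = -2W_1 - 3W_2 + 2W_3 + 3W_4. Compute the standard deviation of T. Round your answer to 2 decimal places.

By independence, var(T) = (-2)²var(W_1) + (-3)²var(W_2) + (2)²var(W_3) + (3)²var(W_4)
= (-2)²·11.8 + (-3)²·2.08 + (2)²·1.75 + (3)²·0.52 = 77.6
sd(T) = √77.6 ≈ 8.81

8.81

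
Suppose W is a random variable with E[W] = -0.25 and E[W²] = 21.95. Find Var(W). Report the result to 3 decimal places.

21.888

Var(W) = 21.95 − (-0.25)² = 21.8875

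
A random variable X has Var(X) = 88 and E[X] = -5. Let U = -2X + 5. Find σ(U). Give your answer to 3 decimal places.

Var(-2X + 5) = (-2)²·88 = 352
σ(U) = √352 ≈ 18.762

18.762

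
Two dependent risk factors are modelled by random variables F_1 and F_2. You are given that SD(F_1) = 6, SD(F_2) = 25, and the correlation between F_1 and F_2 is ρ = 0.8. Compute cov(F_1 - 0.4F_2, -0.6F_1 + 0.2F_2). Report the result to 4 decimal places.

Var(F_1) = (6)² = 36;  Var(F_2) = (25)² = 625
cov(F_1,F_2) = ρ·SD(F_1)·SD(F_2) = 0.8·6·25 = 120
cov(F_1 - 0.4F_2, -0.6F_1 + 0.2F_2) = (1)(-0.6)Var(F_1) + (-0.4)(0.2)Var(F_2) + [(1)(0.2) + (-0.4)(-0.6)]cov(F_1,F_2)
= -0.6·36 + -0.08·625 + 0.44·120 = -18.8

-18.8000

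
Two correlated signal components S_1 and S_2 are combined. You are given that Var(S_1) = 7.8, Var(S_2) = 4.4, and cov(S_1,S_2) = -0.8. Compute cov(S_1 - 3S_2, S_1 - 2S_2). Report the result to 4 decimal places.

cov(S_1 - 3S_2, S_1 - 2S_2) = (1)(1)Var(S_1) + (-3)(-2)Var(S_2) + [(1)(-2) + (-3)(1)]cov(S_1,S_2)
= 1·7.8 + 6·4.4 + -5·-0.8 = 38.2

38.2000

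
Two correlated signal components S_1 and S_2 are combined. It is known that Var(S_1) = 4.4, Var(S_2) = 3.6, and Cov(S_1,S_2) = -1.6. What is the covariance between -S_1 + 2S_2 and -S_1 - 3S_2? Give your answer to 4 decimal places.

Cov(-S_1 + 2S_2, -S_1 - 3S_2) = (-1)(-1)Var(S_1) + (2)(-3)Var(S_2) + [(-1)(-3) + (2)(-1)]Cov(S_1,S_2)
= 1·4.4 + -6·3.6 + 1·-1.6 = -18.8

-18.8000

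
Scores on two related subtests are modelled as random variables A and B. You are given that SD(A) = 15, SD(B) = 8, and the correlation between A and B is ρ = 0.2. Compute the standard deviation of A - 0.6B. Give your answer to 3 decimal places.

14.807

Var(A) = (15)² = 225;  Var(B) = (8)² = 64
cov(A,B) = ρ·SD(A)·SD(B) = 0.2·15·8 = 24
Var(A - 0.6B) = (1)²·Var(A) + (-0.6)²·Var(B) + 2·(1)·(-0.6)·cov(A,B)
= 1·225 + 0.36·64 + -1.2·24 = 219.24
SD(A - 0.6B) = √219.24 ≈ 14.807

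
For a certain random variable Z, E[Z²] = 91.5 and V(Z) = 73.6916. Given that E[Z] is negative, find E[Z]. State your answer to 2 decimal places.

(E[Z])² = E[Z²] − V(Z) = 91.5 − 73.6916 = 17.8084
E[Z] = −√17.8084 = -4.22

-4.22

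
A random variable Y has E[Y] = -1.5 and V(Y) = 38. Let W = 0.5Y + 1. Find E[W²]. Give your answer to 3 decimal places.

E[0.5Y + 1] = 0.5·-1.5 + 1 = 0.25
V(0.5Y + 1) = (0.5)²·38 = 9.5
E[W²] = V(W) + (E[W])² = 9.5 + (0.25)² = 9.5625

9.563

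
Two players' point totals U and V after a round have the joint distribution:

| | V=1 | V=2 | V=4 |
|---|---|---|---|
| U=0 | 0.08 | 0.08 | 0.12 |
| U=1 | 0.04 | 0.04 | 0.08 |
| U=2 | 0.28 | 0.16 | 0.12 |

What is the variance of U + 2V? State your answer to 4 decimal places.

E[U] = 1.28,  E[V] = 2.24,  E[UV] = 2.6
var(U) = 2.4 − (1.28)² = 0.7616;  var(V) = 6.64 − (2.24)² = 1.6224
cov(U,V) = 2.6 − (1.28)(2.24) = -0.2672
var(U + 2V) = (1)²·0.7616 + (2)²·1.6224 + 2·(1)·(2)·-0.2672 = 6.1824

6.1824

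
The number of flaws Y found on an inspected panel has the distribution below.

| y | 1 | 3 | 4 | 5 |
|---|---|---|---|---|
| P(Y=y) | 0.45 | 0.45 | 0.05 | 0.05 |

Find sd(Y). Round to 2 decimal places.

1.22

E[Y] = (1)(0.45) + (3)(0.45) + (4)(0.05) + (5)(0.05) = 2.25
E[Y²] = (1)²(0.45) + (3)²(0.45) + (4)²(0.05) + (5)²(0.05) = 6.55
Var(Y) = E[Y²] − (E[Y])² = 6.55 − (2.25)² = 1.4875
sd(Y) = √1.4875 ≈ 1.22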